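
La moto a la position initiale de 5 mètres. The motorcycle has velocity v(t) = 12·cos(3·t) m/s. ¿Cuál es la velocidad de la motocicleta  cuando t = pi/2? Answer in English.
From the given velocity equation v(t) = 12·cos(3·t), we substitute t = pi/2 to get v = 0.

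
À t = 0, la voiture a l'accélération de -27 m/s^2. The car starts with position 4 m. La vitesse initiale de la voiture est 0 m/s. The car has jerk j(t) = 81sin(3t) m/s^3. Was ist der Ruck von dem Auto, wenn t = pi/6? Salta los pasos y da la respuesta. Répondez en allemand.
j(pi/6) = 81.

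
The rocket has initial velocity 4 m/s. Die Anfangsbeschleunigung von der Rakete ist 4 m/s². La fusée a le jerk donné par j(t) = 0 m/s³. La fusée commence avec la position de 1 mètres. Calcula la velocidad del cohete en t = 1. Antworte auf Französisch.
En partant du jerk j(t) = 0, nous prenons 2 intégrales. La primitive du jerk est l'accélération. En utilisant a(0) = 4, nous obtenons a(t) = 4. En prenant ∫a(t)dt et en appliquant v(0) = 4, nous trouvons v(t) = 4·t + 4. En utilisant v(t) = 4·t + 4 et en substituant t = 1, nous trouvons v = 8.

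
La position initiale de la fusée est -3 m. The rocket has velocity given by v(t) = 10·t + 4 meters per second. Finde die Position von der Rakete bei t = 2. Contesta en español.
Debemos encontrar la integral de nuestra ecuación de la velocidad v(t) = 10·t + 4 1 vez. Tomando ∫v(t)dt y aplicando x(0) = -3, encontramos x(t) = 5·t^2 + 4·t - 3. Tenemos la posición x(t) = 5·t^2 + 4·t - 3. Sustituyendo t = 2: x(2) = 25.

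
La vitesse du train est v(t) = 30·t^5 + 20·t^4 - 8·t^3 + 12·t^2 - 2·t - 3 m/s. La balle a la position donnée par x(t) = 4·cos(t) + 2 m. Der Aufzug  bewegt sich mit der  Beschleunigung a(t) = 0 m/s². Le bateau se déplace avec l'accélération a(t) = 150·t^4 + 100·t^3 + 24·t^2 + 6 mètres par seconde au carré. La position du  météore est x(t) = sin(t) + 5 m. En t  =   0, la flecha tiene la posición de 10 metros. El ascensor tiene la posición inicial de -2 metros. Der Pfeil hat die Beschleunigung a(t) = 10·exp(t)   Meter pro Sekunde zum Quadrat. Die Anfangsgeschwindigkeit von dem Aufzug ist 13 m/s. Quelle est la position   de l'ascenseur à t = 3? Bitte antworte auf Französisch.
Nous devons intégrer notre équation de l'accélération a(t) = 0 2 fois. La primitive de l'accélération, avec v(0) = 13, donne la vitesse: v(t) = 13. L'intégrale de la vitesse est la position. En utilisant x(0) = -2, nous obtenons x(t) = 13·t - 2. De l'équation de la position x(t) = 13·t - 2, nous substituons t = 3 pour obtenir x = 37.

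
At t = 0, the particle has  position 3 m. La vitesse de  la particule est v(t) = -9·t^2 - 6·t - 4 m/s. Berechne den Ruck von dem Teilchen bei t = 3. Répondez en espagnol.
Debemos derivar nuestra ecuación de la velocidad v(t) = -9·t^2 - 6·t - 4 2 veces. Tomando d/dt de v(t), encontramos a(t) = -18·t - 6. La derivada de la aceleración da la sacudida: j(t) = -18. Usando j(t) = -18 y sustituyendo t = 3, encontramos j = -18.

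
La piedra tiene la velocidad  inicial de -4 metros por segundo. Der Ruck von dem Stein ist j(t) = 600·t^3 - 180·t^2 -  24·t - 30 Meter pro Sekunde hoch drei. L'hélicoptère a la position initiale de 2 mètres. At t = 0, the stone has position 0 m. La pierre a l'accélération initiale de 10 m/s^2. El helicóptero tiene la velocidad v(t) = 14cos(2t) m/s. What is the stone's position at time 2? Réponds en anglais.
To find the answer, we compute 3 antiderivatives of j(t) = 600·t^3 - 180·t^2 - 24·t - 30. The antiderivative of jerk, with a(0) = 10, gives acceleration: a(t) = 150·t^4 - 60·t^3 - 12·t^2 - 30·t + 10. Finding the antiderivative of a(t) and using v(0) = -4: v(t) = 30·t^5 - 15·t^4 - 4·t^3 - 15·t^2 + 10·t - 4. Taking ∫v(t)dt and applying x(0) = 0, we find x(t) = 5·t^6 - 3·t^5 - t^4 - 5·t^3 + 5·t^2 - 4·t. From the given position equation x(t) = 5·t^6 - 3·t^5 - t^4 - 5·t^3 + 5·t^2 - 4·t, we substitute t = 2 to get x = 180.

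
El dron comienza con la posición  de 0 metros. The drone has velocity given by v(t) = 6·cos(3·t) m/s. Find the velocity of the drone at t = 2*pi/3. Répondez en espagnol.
Tenemos la velocidad v(t) = 6·cos(3·t). Sustituyendo t = 2*pi/3: v(2*pi/3) = 6.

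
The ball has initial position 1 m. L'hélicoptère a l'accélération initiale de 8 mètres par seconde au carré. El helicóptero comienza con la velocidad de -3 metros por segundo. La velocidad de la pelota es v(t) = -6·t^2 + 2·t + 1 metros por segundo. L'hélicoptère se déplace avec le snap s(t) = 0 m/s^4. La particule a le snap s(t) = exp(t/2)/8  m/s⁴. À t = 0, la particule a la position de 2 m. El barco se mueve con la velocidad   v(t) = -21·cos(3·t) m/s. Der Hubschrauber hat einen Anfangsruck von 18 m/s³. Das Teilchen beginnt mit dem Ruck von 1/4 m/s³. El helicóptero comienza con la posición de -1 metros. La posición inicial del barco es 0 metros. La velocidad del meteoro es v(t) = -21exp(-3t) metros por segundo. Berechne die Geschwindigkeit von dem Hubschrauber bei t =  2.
Wir müssen die Stammfunktion unserer Gleichung für den Snap s(t) = 0 3-mal finden. Die Stammfunktion von dem Snap, mit j(0) = 18, ergibt den Ruck: j(t) = 18. Das Integral von dem Ruck, mit a(0) = 8, ergibt die Beschleunigung: a(t) = 18·t + 8. Die Stammfunktion von der Beschleunigung, mit v(0) = -3, ergibt die Geschwindigkeit: v(t) = 9·t^2 + 8·t - 3. Aus der Gleichung für die Geschwindigkeit v(t) = 9·t^2 + 8·t - 3, setzen wir t = 2 ein und erhalten v = 49.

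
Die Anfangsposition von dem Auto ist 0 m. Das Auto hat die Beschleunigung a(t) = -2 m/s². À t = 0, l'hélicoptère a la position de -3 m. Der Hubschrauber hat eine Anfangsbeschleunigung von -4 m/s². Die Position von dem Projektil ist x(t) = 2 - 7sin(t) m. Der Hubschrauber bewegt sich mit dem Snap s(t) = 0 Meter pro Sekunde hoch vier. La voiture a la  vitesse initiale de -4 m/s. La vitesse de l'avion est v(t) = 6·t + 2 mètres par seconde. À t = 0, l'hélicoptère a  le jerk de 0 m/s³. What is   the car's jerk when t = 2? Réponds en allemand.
Wir müssen unsere Gleichung für die Beschleunigung a(t) = -2 1-mal ableiten. Durch Ableiten von der Beschleunigung erhalten wir den Ruck: j(t) = 0. Mit j(t) = 0 und Einsetzen von t = 2, finden wir j = 0.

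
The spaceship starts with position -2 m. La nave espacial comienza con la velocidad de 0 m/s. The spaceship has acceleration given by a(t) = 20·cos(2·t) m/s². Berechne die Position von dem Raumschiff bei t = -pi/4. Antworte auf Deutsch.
Um dies zu lösen, müssen wir 2 Stammfunktionen unserer Gleichung für die Beschleunigung a(t) = 20·cos(2·t) finden. Das Integral von der Beschleunigung, mit v(0) = 0, ergibt die Geschwindigkeit: v(t) = 10·sin(2·t). Die Stammfunktion von der Geschwindigkeit, mit x(0) = -2, ergibt die Position: x(t) = 3 - 5·cos(2·t). Aus der Gleichung für die Position x(t) = 3 - 5·cos(2·t), setzen wir t = -pi/4 ein und erhalten x = 3.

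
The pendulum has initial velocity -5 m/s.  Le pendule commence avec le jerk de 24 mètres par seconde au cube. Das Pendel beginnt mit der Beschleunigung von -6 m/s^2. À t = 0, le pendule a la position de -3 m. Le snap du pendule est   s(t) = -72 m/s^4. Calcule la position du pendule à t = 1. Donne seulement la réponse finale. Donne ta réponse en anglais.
The answer is -10.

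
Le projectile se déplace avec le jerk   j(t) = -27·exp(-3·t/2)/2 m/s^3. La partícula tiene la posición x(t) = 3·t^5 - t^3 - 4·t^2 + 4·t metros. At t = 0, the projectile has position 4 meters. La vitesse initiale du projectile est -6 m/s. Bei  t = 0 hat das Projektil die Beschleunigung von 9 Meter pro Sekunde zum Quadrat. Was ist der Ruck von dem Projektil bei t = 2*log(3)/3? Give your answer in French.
De l'équation du jerk j(t) = -27·exp(-3·t/2)/2, nous substituons t = 2*log(3)/3 pour obtenir j = -9/2.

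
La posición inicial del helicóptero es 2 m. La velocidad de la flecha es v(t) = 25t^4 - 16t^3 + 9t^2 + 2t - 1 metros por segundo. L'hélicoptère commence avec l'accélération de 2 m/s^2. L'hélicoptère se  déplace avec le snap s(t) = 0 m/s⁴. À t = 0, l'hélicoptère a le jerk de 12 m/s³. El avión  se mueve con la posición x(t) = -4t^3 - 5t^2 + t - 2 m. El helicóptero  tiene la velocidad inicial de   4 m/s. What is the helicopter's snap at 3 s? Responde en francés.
Nous avons le snap s(t) = 0. En substituant t = 3: s(3) = 0.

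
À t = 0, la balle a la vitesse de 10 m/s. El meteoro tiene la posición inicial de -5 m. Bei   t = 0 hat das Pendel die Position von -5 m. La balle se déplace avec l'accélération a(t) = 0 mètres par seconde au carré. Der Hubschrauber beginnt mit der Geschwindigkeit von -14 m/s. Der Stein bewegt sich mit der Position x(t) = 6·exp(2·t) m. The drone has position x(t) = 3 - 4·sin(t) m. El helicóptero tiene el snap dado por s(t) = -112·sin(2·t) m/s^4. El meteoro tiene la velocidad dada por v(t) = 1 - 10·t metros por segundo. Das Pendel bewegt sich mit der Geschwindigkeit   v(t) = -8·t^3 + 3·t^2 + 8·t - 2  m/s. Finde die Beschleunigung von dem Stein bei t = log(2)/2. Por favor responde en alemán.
Wir müssen unsere Gleichung für die Position x(t) = 6·exp(2·t) 2-mal ableiten. Die Ableitung von der Position ergibt die Geschwindigkeit: v(t) = 12·exp(2·t). Die Ableitung von der Geschwindigkeit ergibt die Beschleunigung: a(t) = 24·exp(2·t). Wir haben die Beschleunigung a(t) = 24·exp(2·t). Durch Einsetzen von t = log(2)/2: a(log(2)/2) = 48.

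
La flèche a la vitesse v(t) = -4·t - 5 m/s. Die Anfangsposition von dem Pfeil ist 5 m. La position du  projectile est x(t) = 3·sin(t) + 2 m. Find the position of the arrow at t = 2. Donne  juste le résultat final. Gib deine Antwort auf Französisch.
La réponse est -13.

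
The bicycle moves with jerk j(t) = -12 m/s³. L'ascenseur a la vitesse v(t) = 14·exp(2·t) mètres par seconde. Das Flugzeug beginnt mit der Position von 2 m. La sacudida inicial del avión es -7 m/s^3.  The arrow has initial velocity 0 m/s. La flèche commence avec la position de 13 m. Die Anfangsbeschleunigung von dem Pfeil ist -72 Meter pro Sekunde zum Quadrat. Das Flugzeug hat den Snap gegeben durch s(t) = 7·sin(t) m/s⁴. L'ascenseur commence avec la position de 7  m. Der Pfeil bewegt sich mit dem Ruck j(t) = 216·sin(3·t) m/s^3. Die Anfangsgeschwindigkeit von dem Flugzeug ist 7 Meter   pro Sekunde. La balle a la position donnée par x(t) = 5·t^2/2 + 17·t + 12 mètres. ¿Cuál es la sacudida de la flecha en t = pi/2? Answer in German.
Aus der Gleichung für den Ruck j(t) = 216·sin(3·t), setzen wir t = pi/2 ein und erhalten j = -216.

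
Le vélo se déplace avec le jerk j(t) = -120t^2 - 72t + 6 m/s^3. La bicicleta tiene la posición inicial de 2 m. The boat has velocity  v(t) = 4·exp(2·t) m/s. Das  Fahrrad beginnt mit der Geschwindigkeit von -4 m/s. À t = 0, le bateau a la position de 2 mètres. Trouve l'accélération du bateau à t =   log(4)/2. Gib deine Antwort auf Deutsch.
Ausgehend von der Geschwindigkeit v(t) = 4·exp(2·t), nehmen wir 1 Ableitung. Mit d/dt von v(t) finden wir a(t) = 8·exp(2·t). Mit a(t) = 8·exp(2·t) und Einsetzen von t = log(4)/2, finden wir a = 32.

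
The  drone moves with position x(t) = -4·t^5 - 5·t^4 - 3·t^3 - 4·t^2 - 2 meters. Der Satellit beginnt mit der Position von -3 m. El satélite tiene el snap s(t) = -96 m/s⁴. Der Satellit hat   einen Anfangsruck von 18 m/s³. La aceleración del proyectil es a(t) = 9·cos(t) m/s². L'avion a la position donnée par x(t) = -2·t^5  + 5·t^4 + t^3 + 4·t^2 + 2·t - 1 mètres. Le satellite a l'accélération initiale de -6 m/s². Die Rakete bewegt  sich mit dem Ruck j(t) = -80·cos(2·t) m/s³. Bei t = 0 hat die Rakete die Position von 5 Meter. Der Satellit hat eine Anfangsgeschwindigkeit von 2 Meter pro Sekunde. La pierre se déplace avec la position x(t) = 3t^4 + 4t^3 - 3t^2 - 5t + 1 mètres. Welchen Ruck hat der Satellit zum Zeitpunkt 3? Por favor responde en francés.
Pour résoudre ceci, nous devons prendre 1 primitive de notre équation du snap s(t) = -96. La primitive du snap, avec j(0) = 18, donne le jerk: j(t) = 18 - 96·t. En utilisant j(t) = 18 - 96·t et en substituant t = 3, nous trouvons j = -270.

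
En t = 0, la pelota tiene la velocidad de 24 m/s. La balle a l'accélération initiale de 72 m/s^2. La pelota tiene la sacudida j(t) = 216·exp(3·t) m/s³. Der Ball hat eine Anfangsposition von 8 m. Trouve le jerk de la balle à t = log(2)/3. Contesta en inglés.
From the given jerk equation j(t) = 216·exp(3·t), we substitute t = log(2)/3 to get j = 432.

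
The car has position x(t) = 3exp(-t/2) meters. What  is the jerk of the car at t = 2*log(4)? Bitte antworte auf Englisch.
To solve this, we need to take 3 derivatives of our position equation x(t) = 3·exp(-t/2). The derivative of position gives velocity: v(t) = -3·exp(-t/2)/2. Taking d/dt of v(t), we find a(t) = 3·exp(-t/2)/4. Taking d/dt of a(t), we find j(t) = -3·exp(-t/2)/8. From the given jerk equation j(t) = -3·exp(-t/2)/8, we substitute t = 2*log(4) to get j = -3/32.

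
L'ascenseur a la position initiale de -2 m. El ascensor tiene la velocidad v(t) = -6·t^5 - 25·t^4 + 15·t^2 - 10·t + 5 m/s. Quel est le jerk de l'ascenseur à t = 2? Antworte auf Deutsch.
Um dies zu lösen, müssen wir 2 Ableitungen unserer Gleichung für die Geschwindigkeit v(t) = -6·t^5 - 25·t^4 + 15·t^2 - 10·t + 5 nehmen. Die Ableitung von der Geschwindigkeit ergibt die Beschleunigung: a(t) = -30·t^4 - 100·t^3 + 30·t - 10. Die Ableitung von der Beschleunigung ergibt den Ruck: j(t) = -120·t^3 - 300·t^2 + 30. Mit j(t) = -120·t^3 - 300·t^2 + 30 und Einsetzen von t = 2, finden wir j = -2130.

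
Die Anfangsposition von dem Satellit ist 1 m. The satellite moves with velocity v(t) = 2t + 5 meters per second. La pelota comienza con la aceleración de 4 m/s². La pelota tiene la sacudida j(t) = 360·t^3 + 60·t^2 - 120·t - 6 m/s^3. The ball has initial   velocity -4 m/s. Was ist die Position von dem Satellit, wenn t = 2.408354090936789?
Wir müssen unsere Gleichung für die Geschwindigkeit v(t) = 2·t + 5 1-mal integrieren. Durch Integration von der Geschwindigkeit und Verwendung der Anfangsbedingung x(0) = 1, erhalten wir x(t) = t^2 + 5·t + 1. Aus der Gleichung für die Position x(t) = t^2 + 5·t + 1, setzen wir t = 2.408354090936789 ein und erhalten x = 18.8419398820159.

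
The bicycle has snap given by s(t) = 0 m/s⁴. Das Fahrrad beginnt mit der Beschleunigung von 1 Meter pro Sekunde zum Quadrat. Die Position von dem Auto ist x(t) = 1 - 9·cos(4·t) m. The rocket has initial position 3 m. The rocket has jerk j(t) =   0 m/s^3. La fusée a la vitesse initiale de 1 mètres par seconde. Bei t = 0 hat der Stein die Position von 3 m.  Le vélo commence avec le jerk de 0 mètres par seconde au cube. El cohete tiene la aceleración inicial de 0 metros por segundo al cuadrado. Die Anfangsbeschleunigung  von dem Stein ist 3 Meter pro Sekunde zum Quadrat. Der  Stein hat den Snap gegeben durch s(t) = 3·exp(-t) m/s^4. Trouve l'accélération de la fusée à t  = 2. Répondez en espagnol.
Debemos encontrar la integral de nuestra ecuación de la sacudida j(t) = 0 1 vez. Integrando la sacudida y usando la condición inicial a(0) = 0, obtenemos a(t) = 0. Usando a(t) = 0 y sustituyendo t = 2, encontramos a = 0.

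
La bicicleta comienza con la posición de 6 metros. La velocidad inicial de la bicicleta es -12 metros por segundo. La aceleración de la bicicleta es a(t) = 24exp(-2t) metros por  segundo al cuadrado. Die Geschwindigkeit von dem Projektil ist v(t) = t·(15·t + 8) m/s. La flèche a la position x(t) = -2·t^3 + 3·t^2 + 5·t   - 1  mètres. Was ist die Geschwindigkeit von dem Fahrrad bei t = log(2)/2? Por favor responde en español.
Necesitamos integrar nuestra ecuación de la aceleración a(t) = 24·exp(-2·t) 1 vez. Integrando la aceleración y usando la condición inicial v(0) = -12, obtenemos v(t) = -12·exp(-2·t). De la ecuación de la velocidad v(t) = -12·exp(-2·t), sustituimos t = log(2)/2 para obtener v = -6.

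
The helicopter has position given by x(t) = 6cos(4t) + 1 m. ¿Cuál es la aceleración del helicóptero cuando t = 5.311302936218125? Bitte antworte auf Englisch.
To solve this, we need to take 2 derivatives of our position equation x(t) = 6·cos(4·t) + 1. Taking d/dt of x(t), we find v(t) = -24·sin(4·t). Taking d/dt of v(t), we find a(t) = -96·cos(4·t). We have acceleration a(t) = -96·cos(4·t). Substituting t = 5.311302936218125: a(5.311302936218125) = 70.5074337978427.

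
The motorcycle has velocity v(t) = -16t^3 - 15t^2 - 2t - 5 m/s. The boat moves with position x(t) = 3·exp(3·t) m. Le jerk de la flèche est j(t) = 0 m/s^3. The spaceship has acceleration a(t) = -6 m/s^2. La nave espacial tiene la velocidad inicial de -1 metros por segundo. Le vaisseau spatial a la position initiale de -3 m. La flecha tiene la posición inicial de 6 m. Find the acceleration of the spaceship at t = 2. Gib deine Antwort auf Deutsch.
Aus der Gleichung für die Beschleunigung a(t) = -6, setzen wir t = 2 ein und erhalten a = -6.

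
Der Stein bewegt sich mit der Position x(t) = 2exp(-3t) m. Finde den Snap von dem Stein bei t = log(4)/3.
Wir müssen unsere Gleichung für die Position x(t) = 2·exp(-3·t) 4-mal ableiten. Mit d/dt von x(t) finden wir v(t) = -6·exp(-3·t). Die Ableitung von der Geschwindigkeit ergibt die Beschleunigung: a(t) = 18·exp(-3·t). Mit d/dt von a(t) finden wir j(t) = -54·exp(-3·t). Die Ableitung von dem Ruck ergibt den Snap: s(t) = 162·exp(-3·t). Aus der Gleichung für den Snap s(t) = 162·exp(-3·t), setzen wir t = log(4)/3 ein und erhalten s = 81/2.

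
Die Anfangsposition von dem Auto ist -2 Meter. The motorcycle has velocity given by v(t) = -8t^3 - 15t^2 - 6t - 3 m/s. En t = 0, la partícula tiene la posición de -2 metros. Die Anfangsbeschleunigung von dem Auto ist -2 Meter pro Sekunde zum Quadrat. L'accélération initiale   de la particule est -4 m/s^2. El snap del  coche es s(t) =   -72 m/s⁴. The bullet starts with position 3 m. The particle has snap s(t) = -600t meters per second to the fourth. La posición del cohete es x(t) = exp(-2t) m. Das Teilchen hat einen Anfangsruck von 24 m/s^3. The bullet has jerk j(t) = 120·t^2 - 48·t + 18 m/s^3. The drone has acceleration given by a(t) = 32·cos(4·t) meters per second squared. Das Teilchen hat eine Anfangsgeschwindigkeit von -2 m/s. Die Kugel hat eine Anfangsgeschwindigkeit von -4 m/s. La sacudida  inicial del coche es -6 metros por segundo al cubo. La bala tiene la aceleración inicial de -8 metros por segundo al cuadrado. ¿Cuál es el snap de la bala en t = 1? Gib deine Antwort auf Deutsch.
Wir müssen unsere Gleichung für den Ruck j(t) = 120·t^2 - 48·t + 18 1-mal ableiten. Mit d/dt von j(t) finden wir s(t) = 240·t - 48. Aus der Gleichung für den Snap s(t) = 240·t - 48, setzen wir t = 1 ein und erhalten s = 192.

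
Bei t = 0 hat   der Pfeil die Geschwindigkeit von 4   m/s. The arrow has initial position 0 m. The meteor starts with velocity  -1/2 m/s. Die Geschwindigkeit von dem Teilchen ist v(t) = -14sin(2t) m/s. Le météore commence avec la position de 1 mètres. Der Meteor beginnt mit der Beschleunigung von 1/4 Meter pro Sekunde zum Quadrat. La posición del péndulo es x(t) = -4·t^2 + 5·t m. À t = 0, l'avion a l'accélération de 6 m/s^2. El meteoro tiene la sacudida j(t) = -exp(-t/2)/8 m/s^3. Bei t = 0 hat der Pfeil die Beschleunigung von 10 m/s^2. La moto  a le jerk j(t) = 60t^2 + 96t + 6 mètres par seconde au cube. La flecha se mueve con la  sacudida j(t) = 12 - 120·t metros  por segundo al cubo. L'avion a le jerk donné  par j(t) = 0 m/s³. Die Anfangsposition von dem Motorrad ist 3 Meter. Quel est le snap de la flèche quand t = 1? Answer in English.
Starting from jerk j(t) = 12 - 120·t, we take 1 derivative. Differentiating jerk, we get snap: s(t) = -120. Using s(t) = -120 and substituting t = 1, we find s = -120.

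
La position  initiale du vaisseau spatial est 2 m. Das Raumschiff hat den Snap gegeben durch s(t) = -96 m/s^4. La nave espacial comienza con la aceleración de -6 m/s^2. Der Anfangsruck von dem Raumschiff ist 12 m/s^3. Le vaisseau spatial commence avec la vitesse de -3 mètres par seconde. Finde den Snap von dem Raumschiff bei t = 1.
Mit s(t) = -96 und Einsetzen von t = 1, finden wir s = -96.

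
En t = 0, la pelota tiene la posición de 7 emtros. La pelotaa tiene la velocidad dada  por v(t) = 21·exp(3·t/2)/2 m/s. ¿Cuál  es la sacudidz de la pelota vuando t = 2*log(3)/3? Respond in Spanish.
Para resolver esto, necesitamos tomar 2 derivadas de nuestra ecuación de la velocidad v(t) = 21·exp(3·t/2)/2. Tomando d/dt de v(t), encontramos a(t) = 63·exp(3·t/2)/4. Derivando la aceleración, obtenemos la sacudida: j(t) = 189·exp(3·t/2)/8. De la ecuación de la sacudida j(t) = 189·exp(3·t/2)/8, sustituimos t = 2*log(3)/3 para obtener j = 567/8.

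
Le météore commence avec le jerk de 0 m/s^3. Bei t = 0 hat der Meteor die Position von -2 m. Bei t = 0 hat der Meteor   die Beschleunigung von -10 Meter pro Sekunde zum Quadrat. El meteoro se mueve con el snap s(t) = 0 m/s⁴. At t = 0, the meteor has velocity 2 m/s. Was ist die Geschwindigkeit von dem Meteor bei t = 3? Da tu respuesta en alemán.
Wir müssen das Integral unserer Gleichung für den Snap s(t) = 0 3-mal finden. Das Integral von dem Snap, mit j(0) = 0, ergibt den Ruck: j(t) = 0. Durch Integration von dem Ruck und Verwendung der Anfangsbedingung a(0) = -10, erhalten wir a(t) = -10. Durch Integration von der Beschleunigung und Verwendung der Anfangsbedingung v(0) = 2, erhalten wir v(t) = 2 - 10·t. Mit v(t) = 2 - 10·t und Einsetzen von t = 3, finden wir v = -28.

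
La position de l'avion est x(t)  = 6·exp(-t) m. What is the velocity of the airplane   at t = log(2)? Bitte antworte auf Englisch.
Starting from position x(t) = 6·exp(-t), we take 1 derivative. Differentiating position, we get velocity: v(t) = -6·exp(-t). From the given velocity equation v(t) = -6·exp(-t), we substitute t = log(2) to get v = -3.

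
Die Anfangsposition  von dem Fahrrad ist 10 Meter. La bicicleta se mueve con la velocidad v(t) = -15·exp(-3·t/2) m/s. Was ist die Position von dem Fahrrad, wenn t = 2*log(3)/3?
Wir müssen unsere Gleichung für die Geschwindigkeit v(t) = -15·exp(-3·t/2) 1-mal integrieren. Mit ∫v(t)dt und Anwendung von x(0) = 10, finden wir x(t) = 10·exp(-3·t/2). Aus der Gleichung für die Position x(t) = 10·exp(-3·t/2), setzen wir t = 2*log(3)/3 ein und erhalten x = 10/3.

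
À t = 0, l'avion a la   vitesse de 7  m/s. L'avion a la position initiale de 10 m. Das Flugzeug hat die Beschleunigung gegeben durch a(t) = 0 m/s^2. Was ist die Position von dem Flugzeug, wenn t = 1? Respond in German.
Um dies zu lösen, müssen wir 2 Integrale unserer Gleichung für die Beschleunigung a(t) = 0 finden. Durch Integration von der Beschleunigung und Verwendung der Anfangsbedingung v(0) = 7, erhalten wir v(t) = 7. Die Stammfunktion von der Geschwindigkeit, mit x(0) = 10, ergibt die Position: x(t) = 7·t + 10. Wir haben die Position x(t) = 7·t + 10. Durch Einsetzen von t = 1: x(1) = 17.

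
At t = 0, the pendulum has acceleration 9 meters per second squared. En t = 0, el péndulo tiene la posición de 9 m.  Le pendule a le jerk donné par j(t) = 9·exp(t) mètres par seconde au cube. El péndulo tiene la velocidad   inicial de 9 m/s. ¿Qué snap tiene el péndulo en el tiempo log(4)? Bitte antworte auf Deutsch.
Ausgehend von dem Ruck j(t) = 9·exp(t), nehmen wir 1 Ableitung. Die Ableitung von dem Ruck ergibt den Snap: s(t) = 9·exp(t). Wir haben den Snap s(t) = 9·exp(t). Durch Einsetzen von t = log(4): s(log(4)) = 36.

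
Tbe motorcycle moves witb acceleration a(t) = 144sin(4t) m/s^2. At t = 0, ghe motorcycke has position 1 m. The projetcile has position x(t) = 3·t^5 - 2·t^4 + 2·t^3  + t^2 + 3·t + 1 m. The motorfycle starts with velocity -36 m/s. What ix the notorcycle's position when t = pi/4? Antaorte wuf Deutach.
Wir müssen unsere Gleichung für die Beschleunigung a(t) = 144·sin(4·t) 2-mal integrieren. Mit ∫a(t)dt und Anwendung von v(0) = -36, finden wir v(t) = -36·cos(4·t). Mit ∫v(t)dt und Anwendung von x(0) = 1, finden wir x(t) = 1 - 9·sin(4·t). Wir haben die Position x(t) = 1 - 9·sin(4·t). Durch Einsetzen von t = pi/4: x(pi/4) = 1.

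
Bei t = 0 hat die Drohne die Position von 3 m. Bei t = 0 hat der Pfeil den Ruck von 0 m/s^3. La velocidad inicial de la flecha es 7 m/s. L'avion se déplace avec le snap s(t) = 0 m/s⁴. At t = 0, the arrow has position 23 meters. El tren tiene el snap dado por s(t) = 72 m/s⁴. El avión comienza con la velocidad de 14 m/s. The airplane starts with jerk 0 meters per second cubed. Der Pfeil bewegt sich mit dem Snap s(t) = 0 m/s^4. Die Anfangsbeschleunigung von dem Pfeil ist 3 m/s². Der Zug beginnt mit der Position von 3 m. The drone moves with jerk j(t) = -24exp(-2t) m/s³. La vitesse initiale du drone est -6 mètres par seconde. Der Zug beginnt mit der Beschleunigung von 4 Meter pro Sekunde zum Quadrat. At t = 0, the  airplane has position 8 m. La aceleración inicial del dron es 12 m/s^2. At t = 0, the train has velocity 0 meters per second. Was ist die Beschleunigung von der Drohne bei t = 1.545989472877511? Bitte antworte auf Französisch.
En partant du jerk j(t) = -24·exp(-2·t), nous prenons 1 primitive. En prenant ∫j(t)dt et en appliquant a(0) = 12, nous trouvons a(t) = 12·exp(-2·t). Nous avons l'accélération a(t) = 12·exp(-2·t). En substituant t = 1.545989472877511: a(1.545989472877511) = 0.544943970532060.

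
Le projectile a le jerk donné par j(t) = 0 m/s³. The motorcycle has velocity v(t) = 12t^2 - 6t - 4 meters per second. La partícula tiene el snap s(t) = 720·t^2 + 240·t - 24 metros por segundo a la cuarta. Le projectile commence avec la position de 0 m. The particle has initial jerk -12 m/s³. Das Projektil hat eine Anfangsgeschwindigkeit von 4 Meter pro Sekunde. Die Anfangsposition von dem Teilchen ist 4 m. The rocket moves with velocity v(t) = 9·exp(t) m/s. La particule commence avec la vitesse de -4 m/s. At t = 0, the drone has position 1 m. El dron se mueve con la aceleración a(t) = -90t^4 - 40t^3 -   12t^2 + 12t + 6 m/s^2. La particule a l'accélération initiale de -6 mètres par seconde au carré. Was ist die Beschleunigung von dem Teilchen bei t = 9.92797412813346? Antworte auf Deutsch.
Um dies zu lösen, müssen wir 2 Stammfunktionen unserer Gleichung für den Snap s(t) = 720·t^2 + 240·t - 24 finden. Mit ∫s(t)dt und Anwendung von j(0) = -12, finden wir j(t) = 240·t^3 + 120·t^2 - 24·t - 12. Das Integral von dem Ruck ist die Beschleunigung. Mit a(0) = -6 erhalten wir a(t) = 60·t^4 + 40·t^3 - 12·t^2 - 12·t - 6. Mit a(t) = 60·t^4 + 40·t^3 - 12·t^2 - 12·t - 6 und Einsetzen von t = 9.92797412813346, finden wir a = 620733.641879463.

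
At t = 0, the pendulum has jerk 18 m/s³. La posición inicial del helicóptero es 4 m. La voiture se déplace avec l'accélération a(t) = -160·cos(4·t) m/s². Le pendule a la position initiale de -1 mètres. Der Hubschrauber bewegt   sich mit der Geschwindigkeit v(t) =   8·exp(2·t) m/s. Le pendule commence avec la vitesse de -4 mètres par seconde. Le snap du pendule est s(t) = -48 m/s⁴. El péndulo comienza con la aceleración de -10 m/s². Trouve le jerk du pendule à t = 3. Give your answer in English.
We must find the integral of our snap equation s(t) = -48 1 time. The integral of snap, with j(0) = 18, gives jerk: j(t) = 18 - 48·t. Using j(t) = 18 - 48·t and substituting t = 3, we find j = -126.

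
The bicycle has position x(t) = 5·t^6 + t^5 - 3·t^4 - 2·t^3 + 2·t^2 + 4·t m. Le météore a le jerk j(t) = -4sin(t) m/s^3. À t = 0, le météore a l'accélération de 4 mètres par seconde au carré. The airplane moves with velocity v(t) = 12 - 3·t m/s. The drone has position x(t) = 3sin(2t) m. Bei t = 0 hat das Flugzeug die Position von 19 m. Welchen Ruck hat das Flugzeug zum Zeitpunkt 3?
Ausgehend von der Geschwindigkeit v(t) = 12 - 3·t, nehmen wir 2 Ableitungen. Mit d/dt von v(t) finden wir a(t) = -3. Mit d/dt von a(t) finden wir j(t) = 0. Mit j(t) = 0 und Einsetzen von t = 3, finden wir j = 0.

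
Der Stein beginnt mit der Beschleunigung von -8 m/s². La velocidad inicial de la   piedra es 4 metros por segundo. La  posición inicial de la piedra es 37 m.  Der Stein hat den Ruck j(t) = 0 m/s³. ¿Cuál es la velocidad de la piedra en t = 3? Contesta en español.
Debemos encontrar la antiderivada de nuestra ecuación de la sacudida j(t) = 0 2 veces. Integrando la sacudida y usando la condición inicial a(0) = -8, obtenemos a(t) = -8. La integral de la aceleración, con v(0) = 4, da la velocidad: v(t) = 4 - 8·t. Tenemos la velocidad v(t) = 4 - 8·t. Sustituyendo t = 3: v(3) = -20.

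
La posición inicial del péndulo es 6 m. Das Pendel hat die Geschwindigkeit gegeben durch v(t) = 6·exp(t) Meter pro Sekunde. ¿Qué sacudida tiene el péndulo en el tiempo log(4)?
Partiendo de la velocidad v(t) = 6·exp(t), tomamos 2 derivadas. Derivando la velocidad, obtenemos la aceleración: a(t) = 6·exp(t). Derivando la aceleración, obtenemos la sacudida: j(t) = 6·exp(t). Tenemos la sacudida j(t) = 6·exp(t). Sustituyendo t = log(4): j(log(4)) = 24.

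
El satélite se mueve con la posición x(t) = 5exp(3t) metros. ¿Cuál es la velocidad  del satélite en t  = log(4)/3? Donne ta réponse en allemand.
Ausgehend von der Position x(t) = 5·exp(3·t), nehmen wir 1 Ableitung. Mit d/dt von x(t) finden wir v(t) = 15·exp(3·t). Aus der Gleichung für die Geschwindigkeit v(t) = 15·exp(3·t), setzen wir t = log(4)/3 ein und erhalten v = 60.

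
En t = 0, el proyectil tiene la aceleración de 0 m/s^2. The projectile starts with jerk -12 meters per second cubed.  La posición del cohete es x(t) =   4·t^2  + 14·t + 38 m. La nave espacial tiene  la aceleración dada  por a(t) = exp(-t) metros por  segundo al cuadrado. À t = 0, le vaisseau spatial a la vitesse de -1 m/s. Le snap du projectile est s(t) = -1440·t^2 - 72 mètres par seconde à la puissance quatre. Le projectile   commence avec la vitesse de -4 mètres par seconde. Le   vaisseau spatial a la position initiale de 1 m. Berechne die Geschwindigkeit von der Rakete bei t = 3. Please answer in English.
We must differentiate our position equation x(t) = 4·t^2 + 14·t + 38 1 time. Differentiating position, we get velocity: v(t) = 8·t + 14. We have velocity v(t) = 8·t + 14. Substituting t = 3: v(3) = 38.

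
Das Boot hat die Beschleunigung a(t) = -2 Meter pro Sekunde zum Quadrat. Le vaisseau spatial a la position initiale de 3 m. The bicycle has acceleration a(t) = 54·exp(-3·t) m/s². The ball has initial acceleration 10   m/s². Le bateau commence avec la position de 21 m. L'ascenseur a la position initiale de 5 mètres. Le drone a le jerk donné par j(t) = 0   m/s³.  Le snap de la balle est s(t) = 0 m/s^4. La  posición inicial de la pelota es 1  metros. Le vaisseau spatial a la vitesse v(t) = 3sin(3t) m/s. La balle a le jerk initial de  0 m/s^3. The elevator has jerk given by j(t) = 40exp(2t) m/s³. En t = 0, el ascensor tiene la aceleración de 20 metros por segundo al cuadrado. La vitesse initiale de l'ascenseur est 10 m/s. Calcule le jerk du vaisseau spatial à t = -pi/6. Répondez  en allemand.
Um dies zu lösen, müssen wir 2 Ableitungen unserer Gleichung für die Geschwindigkeit v(t) = 3·sin(3·t) nehmen. Durch Ableiten von der Geschwindigkeit erhalten wir die Beschleunigung: a(t) = 9·cos(3·t). Die Ableitung von der Beschleunigung ergibt den Ruck: j(t) = -27·sin(3·t). Wir haben den Ruck j(t) = -27·sin(3·t). Durch Einsetzen von t = -pi/6: j(-pi/6) = 27.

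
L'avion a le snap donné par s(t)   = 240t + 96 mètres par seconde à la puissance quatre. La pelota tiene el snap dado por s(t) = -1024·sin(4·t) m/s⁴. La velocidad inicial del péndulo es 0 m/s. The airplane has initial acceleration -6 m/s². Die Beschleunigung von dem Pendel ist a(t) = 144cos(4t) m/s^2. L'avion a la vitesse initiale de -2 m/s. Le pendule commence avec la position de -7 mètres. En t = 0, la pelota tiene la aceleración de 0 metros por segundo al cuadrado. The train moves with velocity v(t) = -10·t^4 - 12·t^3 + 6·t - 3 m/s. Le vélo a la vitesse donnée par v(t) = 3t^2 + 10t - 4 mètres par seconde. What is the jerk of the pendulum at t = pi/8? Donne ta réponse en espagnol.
Partiendo de la aceleración a(t) = 144·cos(4·t), tomamos 1 derivada. Tomando d/dt de a(t), encontramos j(t) = -576·sin(4·t). De la ecuación de la sacudida j(t) = -576·sin(4·t), sustituimos t = pi/8 para obtener j = -576.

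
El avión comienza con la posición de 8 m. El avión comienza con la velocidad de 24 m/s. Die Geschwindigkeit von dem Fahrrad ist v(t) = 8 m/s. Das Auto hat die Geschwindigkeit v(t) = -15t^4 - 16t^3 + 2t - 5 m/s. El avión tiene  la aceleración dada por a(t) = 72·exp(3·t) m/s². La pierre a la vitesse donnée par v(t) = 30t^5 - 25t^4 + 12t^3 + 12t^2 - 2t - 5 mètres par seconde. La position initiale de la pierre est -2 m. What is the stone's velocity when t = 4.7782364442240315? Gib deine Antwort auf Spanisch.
Tenemos la velocidad v(t) = 30·t^5 - 25·t^4 + 12·t^3 + 12·t^2 - 2·t - 5. Sustituyendo t = 4.7782364442240315: v(4.7782364442240315) = 63260.4555679952.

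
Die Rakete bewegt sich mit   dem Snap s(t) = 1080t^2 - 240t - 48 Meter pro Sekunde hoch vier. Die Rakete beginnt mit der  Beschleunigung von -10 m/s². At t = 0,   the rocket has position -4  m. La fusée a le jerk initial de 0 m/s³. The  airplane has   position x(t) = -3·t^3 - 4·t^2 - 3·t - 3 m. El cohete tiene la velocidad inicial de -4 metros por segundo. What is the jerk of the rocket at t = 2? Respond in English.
We need to integrate our snap equation s(t) = 1080·t^2 - 240·t - 48 1 time. Finding the antiderivative of s(t) and using j(0) = 0: j(t) = 24·t·(15·t^2 - 5·t - 2). Using j(t) = 24·t·(15·t^2 - 5·t - 2) and substituting t = 2, we find j = 2304.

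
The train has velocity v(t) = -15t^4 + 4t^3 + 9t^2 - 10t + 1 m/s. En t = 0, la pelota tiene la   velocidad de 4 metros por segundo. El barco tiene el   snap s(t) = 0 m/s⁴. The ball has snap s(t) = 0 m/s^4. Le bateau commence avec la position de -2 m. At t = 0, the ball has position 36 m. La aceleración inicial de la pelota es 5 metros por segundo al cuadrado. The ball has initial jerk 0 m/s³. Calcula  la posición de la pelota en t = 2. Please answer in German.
Wir müssen die Stammfunktion unserer Gleichung für den Snap s(t) = 0 4-mal finden. Mit ∫s(t)dt und Anwendung von j(0) = 0, finden wir j(t) = 0. Mit ∫j(t)dt und Anwendung von a(0) = 5, finden wir a(t) = 5. Mit ∫a(t)dt und Anwendung von v(0) = 4, finden wir v(t) = 5·t + 4. Durch Integration von der Geschwindigkeit und Verwendung der Anfangsbedingung x(0) = 36, erhalten wir x(t) = 5·t^2/2 + 4·t + 36. Mit x(t) = 5·t^2/2 + 4·t + 36 und Einsetzen von t = 2, finden wir x = 54.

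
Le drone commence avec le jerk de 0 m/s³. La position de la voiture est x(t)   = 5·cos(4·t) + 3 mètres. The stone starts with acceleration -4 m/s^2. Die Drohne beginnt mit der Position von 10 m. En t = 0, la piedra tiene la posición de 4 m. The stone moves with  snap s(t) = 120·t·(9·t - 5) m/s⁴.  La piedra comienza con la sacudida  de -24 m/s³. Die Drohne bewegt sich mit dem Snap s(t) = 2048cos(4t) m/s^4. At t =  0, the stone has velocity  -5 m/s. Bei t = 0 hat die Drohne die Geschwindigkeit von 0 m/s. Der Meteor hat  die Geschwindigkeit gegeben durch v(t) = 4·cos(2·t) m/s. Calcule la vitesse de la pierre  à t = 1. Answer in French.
Pour résoudre ceci, nous devons prendre 3 primitives de notre équation du snap s(t) = 120·t·(9·t - 5). La primitive du snap est le jerk. En utilisant j(0) = -24, nous obtenons j(t) = 360·t^3 - 300·t^2 - 24. En prenant ∫j(t)dt et en appliquant a(0) = -4, nous trouvons a(t) = 90·t^4 - 100·t^3 - 24·t - 4. La primitive de l'accélération, avec v(0) = -5, donne la vitesse: v(t) = 18·t^5 - 25·t^4 - 12·t^2 - 4·t - 5. De l'équation de la vitesse v(t) = 18·t^5 - 25·t^4 - 12·t^2 - 4·t - 5, nous substituons t = 1 pour obtenir v = -28.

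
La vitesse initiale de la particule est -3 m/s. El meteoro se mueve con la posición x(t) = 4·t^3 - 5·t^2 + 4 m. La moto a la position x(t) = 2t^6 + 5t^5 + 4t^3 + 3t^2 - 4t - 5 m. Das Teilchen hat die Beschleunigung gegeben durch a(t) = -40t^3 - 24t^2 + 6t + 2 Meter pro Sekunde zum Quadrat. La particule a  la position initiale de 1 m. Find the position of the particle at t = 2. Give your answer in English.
We need to integrate our acceleration equation a(t) = -40·t^3 - 24·t^2 + 6·t + 2 2 times. The integral of acceleration is velocity. Using v(0) = -3, we get v(t) = -10·t^4 - 8·t^3 + 3·t^2 + 2·t - 3. Finding the integral of v(t) and using x(0) = 1: x(t) = -2·t^5 - 2·t^4 + t^3 + t^2 - 3·t + 1. We have position x(t) = -2·t^5 - 2·t^4 + t^3 + t^2 - 3·t + 1. Substituting t = 2: x(2) = -89.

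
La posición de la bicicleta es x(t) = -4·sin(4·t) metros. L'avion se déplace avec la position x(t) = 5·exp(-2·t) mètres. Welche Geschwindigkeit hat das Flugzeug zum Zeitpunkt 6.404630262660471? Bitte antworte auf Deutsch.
Wir müssen unsere Gleichung für die Position x(t) = 5·exp(-2·t) 1-mal ableiten. Durch Ableiten von der Position erhalten wir die Geschwindigkeit: v(t) = -10·exp(-2·t). Wir haben die Geschwindigkeit v(t) = -10·exp(-2·t). Durch Einsetzen von t = 6.404630262660471: v(6.404630262660471) = -0.0000273532438139919.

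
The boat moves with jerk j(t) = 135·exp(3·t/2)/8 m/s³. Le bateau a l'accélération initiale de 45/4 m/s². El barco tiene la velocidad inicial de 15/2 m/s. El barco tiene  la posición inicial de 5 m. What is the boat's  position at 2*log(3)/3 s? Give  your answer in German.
Wir müssen unsere Gleichung für den Ruck j(t) = 135·exp(3·t/2)/8 3-mal integrieren. Durch Integration von dem Ruck und Verwendung der Anfangsbedingung a(0) = 45/4, erhalten wir a(t) = 45·exp(3·t/2)/4. Das Integral von der Beschleunigung ist die Geschwindigkeit. Mit v(0) = 15/2 erhalten wir v(t) = 15·exp(3·t/2)/2. Die Stammfunktion von der Geschwindigkeit ist die Position. Mit x(0) = 5 erhalten wir x(t) = 5·exp(3·t/2). Mit x(t) = 5·exp(3·t/2) und Einsetzen von t = 2*log(3)/3, finden wir x = 15.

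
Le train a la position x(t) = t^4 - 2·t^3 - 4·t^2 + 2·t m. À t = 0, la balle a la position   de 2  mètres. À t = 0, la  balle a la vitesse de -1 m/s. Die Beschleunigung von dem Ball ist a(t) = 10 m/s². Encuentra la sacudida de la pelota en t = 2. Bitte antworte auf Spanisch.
Para resolver esto, necesitamos tomar 1 derivada de nuestra ecuación de la aceleración a(t) = 10. Tomando d/dt de a(t), encontramos j(t) = 0. De la ecuación de la sacudida j(t) = 0, sustituimos t = 2 para obtener j = 0.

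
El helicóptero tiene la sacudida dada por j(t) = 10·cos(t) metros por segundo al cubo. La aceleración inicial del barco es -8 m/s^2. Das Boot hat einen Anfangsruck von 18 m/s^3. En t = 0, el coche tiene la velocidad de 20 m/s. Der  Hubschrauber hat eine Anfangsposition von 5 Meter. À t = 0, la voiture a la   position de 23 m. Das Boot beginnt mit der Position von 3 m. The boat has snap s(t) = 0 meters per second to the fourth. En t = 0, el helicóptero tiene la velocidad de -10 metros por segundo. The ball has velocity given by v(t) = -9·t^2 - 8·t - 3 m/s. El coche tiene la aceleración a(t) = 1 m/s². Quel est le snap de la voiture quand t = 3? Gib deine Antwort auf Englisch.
We must differentiate our acceleration equation a(t) = 1 2 times. Taking d/dt of a(t), we find j(t) = 0. The derivative of jerk gives snap: s(t) = 0. From the given snap equation s(t) = 0, we substitute t = 3 to get s = 0.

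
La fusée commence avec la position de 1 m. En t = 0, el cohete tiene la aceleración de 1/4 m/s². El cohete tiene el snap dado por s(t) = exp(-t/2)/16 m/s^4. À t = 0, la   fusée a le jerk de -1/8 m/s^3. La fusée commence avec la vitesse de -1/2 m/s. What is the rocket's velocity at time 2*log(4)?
We need to integrate our snap equation s(t) = exp(-t/2)/16 3 times. Finding the integral of s(t) and using j(0) = -1/8: j(t) = -exp(-t/2)/8. Taking ∫j(t)dt and applying a(0) = 1/4, we find a(t) = exp(-t/2)/4. Integrating acceleration and using the initial condition v(0) = -1/2, we get v(t) = -exp(-t/2)/2. From the given velocity equation v(t) = -exp(-t/2)/2, we substitute t = 2*log(4) to get v = -1/8.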